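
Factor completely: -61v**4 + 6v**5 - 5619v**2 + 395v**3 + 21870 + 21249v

(6v + 5)(v - 6)(v - 9)(v**2 + 4v + 81)

Testing divisors of the constant over divisors of the leading coefficient, v = 9 is a root, giving the factor (v - 9) and quotient 6v**4 - 7v**3 + 332v**2 - 2631v - 2430.
Then v = -5/6 is a root, giving the factor (6v + 5) and quotient v**3 - 2v**2 + 57v - 486.
Then v = 6 is a root, so (v - 6) is a factor; dividing leaves v**2 + 4v + 81.
The quadratic v**2 + 4v + 81 has discriminant -308 < 0 and is irreducible over ℤ.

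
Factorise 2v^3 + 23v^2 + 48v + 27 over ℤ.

Among the possible rational roots, v = -1 is a root, giving the factor (v + 1) and quotient 2v^2 + 21v + 27.
The remaining quadratic factors as (2v + 3)(v + 9).

(2v + 3)(v + 1)(v + 9)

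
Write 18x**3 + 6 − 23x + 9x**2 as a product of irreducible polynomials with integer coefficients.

(2x + 3)(3x − 1)(3x − 2)

Trying the rational-root candidates, x = 2/3 is a root, so (3x − 2) divides it; the quotient is 6x**2 + 7x − 3.
The remaining quadratic factors as (3x − 1)(2x + 3).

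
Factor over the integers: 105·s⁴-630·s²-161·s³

Pull out the common factor 7·s², then factor the remaining trinomial.

7·s²·(3·s-10)·(5·s+9)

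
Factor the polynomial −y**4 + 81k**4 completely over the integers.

(3k + y)(3k − y)(9k**2 + y**2)

(3k)⁴ − (y)⁴ = ((3k)² − (y)²)((3k)² + (y)²); the first factor splits again, the second (9k**2 + y**2) is irreducible.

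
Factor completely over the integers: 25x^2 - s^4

(5x - s^2)(5x + s^2)

Recognize a difference of squares with the parts 5x and s^2.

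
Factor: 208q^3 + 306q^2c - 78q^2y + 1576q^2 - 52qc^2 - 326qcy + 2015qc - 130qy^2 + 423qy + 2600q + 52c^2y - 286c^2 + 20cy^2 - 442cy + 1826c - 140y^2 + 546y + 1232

(13q - 2c + 14)(8q + 13c + 5y + 8)(2q - 2y + 11)

Group: 13q(16q^2 + 26qc - 6qy + 104q - 26cy + 143c - 10y^2 + 39y + 88) + (-2c + 14)(16q^2 + 26qc - 6qy + 104q - 26cy + 143c - 10y^2 + 39y + 88); both groups contain (16q^2 + 26qc - 6qy + 104q - 26cy + 143c - 10y^2 + 39y + 88), so (13q - 2c + 14) is a factor with cofactor 16q^2 + 26qc - 6qy + 104q - 26cy + 143c - 10y^2 + 39y + 88.
The cofactor groups again: 16q^2 + 26qc - 6qy + 104q - 26cy + 143c - 10y^2 + 39y + 88 = 8q(2q - 2y + 11) + (13c + 5y + 8)(2q - 2y + 11); both groups contain (2q - 2y + 11), giving (8q + 13c + 5y + 8)(2q - 2y + 11).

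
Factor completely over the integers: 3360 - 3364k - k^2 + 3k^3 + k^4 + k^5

Trying the rational-root candidates, k = 1 is a root, so (k - 1) divides it; the quotient is k^4 + 2k^3 + 5k^2 + 4k - 3360.
Next, k = -8 is a root, so (k + 8) is a factor; dividing leaves k^3 - 6k^2 + 53k - 420.
Continuing, k = 7 is a root, so (k - 7) is a factor; dividing leaves k^2 + k + 60.
The quadratic k^2 + k + 60 has discriminant -239 < 0 and is irreducible over ℤ.

(k + 8)(k - 1)(k - 7)(k^2 + k + 60)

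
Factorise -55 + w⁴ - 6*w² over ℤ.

Substitute u = w² to get a quadratic in u, then factor.
w² + 5 is irreducible over ℤ (always positive, so no real roots).
w² - 11 is irreducible over ℤ (11 is not a perfect square).

(w² + 5)*(w² - 11)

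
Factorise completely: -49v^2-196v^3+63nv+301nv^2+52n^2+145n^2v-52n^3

-(13n-7v)(4n+7v)(n-4v-1)

Group: 13n(-4n^2+9nv+4n+28v^2+7v) - 7v(-4n^2+9nv+4n+28v^2+7v); both groups contain (-4n^2+9nv+4n+28v^2+7v), so (13n-7v) is a factor with cofactor -4n^2+9nv+4n+28v^2+7v.
The cofactor groups again: -4n^2+9nv+4n+28v^2+7v = -n(4n+7v) + (4v+1)(4n+7v); both groups contain (4n+7v), giving -(n-4v-1)(4n+7v).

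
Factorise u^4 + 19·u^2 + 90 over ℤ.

(u^2 + 10)·(u^2 + 9)

Substitute w = u^2 to get a quadratic in w, then factor.
u^2 + 10 is irreducible over ℤ (always positive, so no real roots).
u^2 + 9 is irreducible over ℤ (sum of squares).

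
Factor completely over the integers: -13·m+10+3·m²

(3·m-10)·(m-1)

Need a pair with product 3·10 = 30 and sum -13: that's -3 and -10.
Split the middle term: 3·m²-3·m - 10·m+10 = 3·m·(m-1) - 10·(m-1).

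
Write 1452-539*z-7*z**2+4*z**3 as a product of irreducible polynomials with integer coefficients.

By the rational root theorem, z = 11 is a root, so (z-11) is a factor; dividing leaves 4*z**2+37*z-132.
The remaining quadratic factors as (z+12)(4*z-11).

(4*z-11)*(z+12)*(z-11)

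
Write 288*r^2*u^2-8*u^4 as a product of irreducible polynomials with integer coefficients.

8*u^2*(6*r+u)*(6*r-u)

Pull out the common factor 8*u^2; 36*r^2-u^2 is a difference of squares.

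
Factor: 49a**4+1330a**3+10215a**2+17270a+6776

(7a+11)(7a+4)(a+11)(a+14)

Trying the rational-root candidates, a = −11/7 is a root, giving the factor (7a+11) and quotient 7a**3+179a**2+1178a+616.
Next, a = −14 is a root, so (a+14) divides it; the quotient is 7a**2+81a+44.
The remaining quadratic factors as (7a+4)(a+11).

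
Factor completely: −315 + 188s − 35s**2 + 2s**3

(2s − 7)(s − 5)(s − 9)

Testing divisors of the constant over divisors of the leading coefficient, s = 7/2 is a root, so (2s − 7) is a factor; dividing leaves s**2 − 14s + 45.
The remaining quadratic factors as (s − 5)(s − 9).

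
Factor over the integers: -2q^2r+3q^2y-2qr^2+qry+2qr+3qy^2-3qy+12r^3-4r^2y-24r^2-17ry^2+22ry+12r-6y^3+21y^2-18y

Group: q(-2qr+3qy-6r^2+5ry+6r+6y^2-9y) + (-2r-y+2)(-2qr+3qy-6r^2+5ry+6r+6y^2-9y); both groups contain (-2qr+3qy-6r^2+5ry+6r+6y^2-9y), so (q-2r-y+2) is a factor with cofactor -2qr+3qy-6r^2+5ry+6r+6y^2-9y.
The cofactor groups again: -2qr+3qy-6r^2+5ry+6r+6y^2-9y = -2r(q+3r+2y-3) + 3y(q+3r+2y-3); both groups contain (q+3r+2y-3), giving -(2r-3y)(q+3r+2y-3).

-(2r-3y)(q+3r+2y-3)(q-2r-y+2)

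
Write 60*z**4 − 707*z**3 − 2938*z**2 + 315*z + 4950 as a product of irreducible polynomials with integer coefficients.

By the rational root theorem, z = −5/3 is a root, giving the factor (3*z + 5) and quotient 20*z**3 − 269*z**2 − 531*z + 990.
Continuing, z = −11/4 is a root, so (4*z + 11) is a factor; dividing leaves 5*z**2 − 81*z + 90.
The remaining quadratic factors as (5*z − 6)(z − 15).

(3*z + 5)*(4*z + 11)*(5*z − 6)*(z − 15)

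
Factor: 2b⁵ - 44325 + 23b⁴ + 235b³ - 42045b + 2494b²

(2b - 15)(b + 1)(b + 15)(b² + 3b + 197)

By the rational root theorem, b = -15 is a root, so (b + 15) divides it; the quotient is 2b⁴ - 7b³ + 340b² - 2606b - 2955.
Next, b = -1 is a root, so (b + 1) is a factor; dividing leaves 2b³ - 9b² + 349b - 2955.
Next, b = 15/2 is a root, giving the factor (2b - 15) and quotient b² + 3b + 197.
The quadratic b² + 3b + 197 has discriminant -779 < 0 and is irreducible over ℤ.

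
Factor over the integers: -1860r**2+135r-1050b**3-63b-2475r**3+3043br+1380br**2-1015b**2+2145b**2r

-(10b+11r+9)(15b-15r+1)(7b-15r)

Group: 7b(-150b**2-15br-145b+165r**2+124r-9) - 15r(-150b**2-15br-145b+165r**2+124r-9); both groups contain (-150b**2-15br-145b+165r**2+124r-9), so (7b-15r) is a factor with cofactor -150b**2-15br-145b+165r**2+124r-9.
The cofactor groups again: -150b**2-15br-145b+165r**2+124r-9 = -10b(15b-15r+1) + (-11r-9)(15b-15r+1); both groups contain (15b-15r+1), giving -(10b+11r+9)(15b-15r+1).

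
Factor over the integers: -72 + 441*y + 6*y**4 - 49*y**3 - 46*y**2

(6*y - 1)*(y + 3)*(y - 3)*(y - 8)

Among the possible rational roots, y = 1/6 is a root, so (6*y - 1) is a factor; dividing leaves y**3 - 8*y**2 - 9*y + 72.
Continuing, y = -3 is a root, so (y + 3) divides it; the quotient is y**2 - 11*y + 24.
The remaining quadratic factors as (y - 8)(y - 3).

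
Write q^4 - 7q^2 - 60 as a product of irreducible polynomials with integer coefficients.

(q^2 + 5)(q^2 - 12)

Substitute u = q^2 to get a quadratic in u, then factor.
q^2 - 12 is irreducible over ℤ (12 is not a perfect square).
q^2 + 5 is irreducible over ℤ (always positive, so no real roots).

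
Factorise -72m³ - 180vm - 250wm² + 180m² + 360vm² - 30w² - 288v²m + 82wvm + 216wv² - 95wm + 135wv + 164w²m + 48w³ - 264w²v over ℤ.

(3w - 4m)(8w - 8v + 2m - 5)(2w - 9v + 9m)

Group: 8w(6w² - 27wv + 19wm + 36vm - 36m²) + (-8v + 2m - 5)(6w² - 27wv + 19wm + 36vm - 36m²); both groups contain (6w² - 27wv + 19wm + 36vm - 36m²), so (8w - 8v + 2m - 5) is a factor with cofactor 6w² - 27wv + 19wm + 36vm - 36m².
The cofactor groups again: 6w² - 27wv + 19wm + 36vm - 36m² = 3w(2w - 9v + 9m) - 4m(2w - 9v + 9m); both groups contain (2w - 9v + 9m), giving (3w - 4m)(2w - 9v + 9m).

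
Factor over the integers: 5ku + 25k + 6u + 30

(5k + 6)(u + 5)

Group as (5ku + 25k) + (6u + 30) = 5k(u + 5) + 6(u + 5).
Both groups share the factor (u + 5).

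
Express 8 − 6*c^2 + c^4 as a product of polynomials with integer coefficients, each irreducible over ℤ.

(c + 2)*(c − 2)*(c^2 − 2)

Substitute u = c^2 to get a quadratic in u, then factor.
c^2 − 4 is a difference of squares.
c^2 − 2 is irreducible over ℤ (2 is not a perfect square).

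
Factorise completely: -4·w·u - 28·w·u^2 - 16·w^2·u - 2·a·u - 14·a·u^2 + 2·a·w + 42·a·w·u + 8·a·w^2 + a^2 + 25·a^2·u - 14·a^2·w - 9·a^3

-(9·a - 4·w - 7·u - 1)·(a + 2·w)·(a - 2·u)

Group: a·(-9·a^2 + 4·a·w + 25·a·u + a - 8·w·u - 14·u^2 - 2·u) + 2·w·(-9·a^2 + 4·a·w + 25·a·u + a - 8·w·u - 14·u^2 - 2·u); both groups contain (-9·a^2 + 4·a·w + 25·a·u + a - 8·w·u - 14·u^2 - 2·u), so (a + 2·w) is a factor with cofactor -9·a^2 + 4·a·w + 25·a·u + a - 8·w·u - 14·u^2 - 2·u.
The cofactor groups again: -9·a^2 + 4·a·w + 25·a·u + a - 8·w·u - 14·u^2 - 2·u = -9·a·(a - 2·u) + (4·w + 7·u + 1)·(a - 2·u); both groups contain (a - 2·u), giving -(9·a - 4·w - 7·u - 1)·(a - 2·u).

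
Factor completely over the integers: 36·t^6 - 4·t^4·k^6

4·t^4·(3·t - k^3)·(3·t + k^3)

Factor out 4·t^4 first: what remains is 9·t^2 - k^6.
Recognize a difference of squares with the parts 3·t and k^3.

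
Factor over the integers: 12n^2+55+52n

(2n+5)(6n+11)

Need a pair with product 12·55 = 660 and sum 52: that's 22 and 30.
Split the middle term: 12n^2+22n + 30n+55 = 2n(6n+11) + 5(6n+11).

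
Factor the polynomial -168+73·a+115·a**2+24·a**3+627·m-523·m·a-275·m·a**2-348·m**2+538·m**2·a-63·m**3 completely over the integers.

-(7·m-3·a-8)·(m-8·a+7)·(9·m-a-3)

Group: 9·m·(-7·m**2+59·m·a-41·m-24·a**2-43·a+56) + (-a-3)·(-7·m**2+59·m·a-41·m-24·a**2-43·a+56); both groups contain (-7·m**2+59·m·a-41·m-24·a**2-43·a+56), so (9·m-a-3) is a factor with cofactor -7·m**2+59·m·a-41·m-24·a**2-43·a+56.
The cofactor groups again: -7·m**2+59·m·a-41·m-24·a**2-43·a+56 = -m·(7·m-3·a-8) + (8·a-7)·(7·m-3·a-8); both groups contain (7·m-3·a-8), giving -(m-8·a+7)·(7·m-3·a-8).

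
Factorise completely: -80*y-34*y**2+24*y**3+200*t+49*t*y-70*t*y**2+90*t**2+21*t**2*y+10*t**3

Group: 2*t*(5*t**2+18*t*y+25*t-8*y**2-10*y) + (-3*y+8)*(5*t**2+18*t*y+25*t-8*y**2-10*y); both groups contain (5*t**2+18*t*y+25*t-8*y**2-10*y), so (2*t-3*y+8) is a factor with cofactor 5*t**2+18*t*y+25*t-8*y**2-10*y.
The cofactor groups again: 5*t**2+18*t*y+25*t-8*y**2-10*y = t*(5*t-2*y) + (4*y+5)*(5*t-2*y); both groups contain (5*t-2*y), giving (t+4*y+5)*(5*t-2*y).

(2*t-3*y+8)*(5*t-2*y)*(t+4*y+5)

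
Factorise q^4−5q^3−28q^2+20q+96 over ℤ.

Trying the rational-root candidates, q = 8 is a root, so (q−8) is a factor; dividing leaves q^3+3q^2−4q−12.
Then q = −3 is a root, so (q+3) divides it; the quotient is q^2−4.
The remaining quadratic factors as (q−2)(q+2).

(q+2)(q+3)(q−2)(q−8)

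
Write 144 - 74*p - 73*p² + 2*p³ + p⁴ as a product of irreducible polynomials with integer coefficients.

Among the possible rational roots, p = 1 is a root, giving the factor (p - 1) and quotient p³ + 3*p² - 70*p - 144.
Next, p = -9 is a root, so (p + 9) divides it; the quotient is p² - 6*p - 16.
The remaining quadratic factors as (p - 8)(p + 2).

(p + 2)*(p + 9)*(p - 1)*(p - 8)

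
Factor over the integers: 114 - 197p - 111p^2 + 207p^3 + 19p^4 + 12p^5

Testing divisors of the constant over divisors of the leading coefficient, p = -1 is a root, so (p + 1) is a factor; dividing leaves 12p^4 + 7p^3 + 200p^2 - 311p + 114.
Then p = 3/4 is a root, so (4p - 3) is a factor; dividing leaves 3p^3 + 4p^2 + 53p - 38.
Continuing, p = 2/3 is a root, so (3p - 2) is a factor; dividing leaves p^2 + 2p + 19.
The quadratic p^2 + 2p + 19 has discriminant -72 < 0 and is irreducible over ℤ.

(3p - 2)(4p - 3)(p + 1)(p^2 + 2p + 19)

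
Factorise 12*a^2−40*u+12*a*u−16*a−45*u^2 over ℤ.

(2*a+5*u)*(6*a−9*u−8)

Group: 6*a*(2*a+5*u) + (−9*u−8)*(2*a+5*u); both groups contain (2*a+5*u).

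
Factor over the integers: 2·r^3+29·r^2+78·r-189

(2·r-3)·(r+7)·(r+9)

Trying the rational-root candidates, r = -9 is a root, so (r+9) divides it; the quotient is 2·r^2+11·r-21.
The remaining quadratic factors as (2·r-3)(r+7).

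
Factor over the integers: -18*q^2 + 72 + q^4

(q^2 - 12)*(q^2 - 6)

Substitute u = q^2 to get a quadratic in u, then factor.
q^2 - 6 is irreducible over ℤ (6 is not a perfect square).
q^2 - 12 is irreducible over ℤ (12 is not a perfect square).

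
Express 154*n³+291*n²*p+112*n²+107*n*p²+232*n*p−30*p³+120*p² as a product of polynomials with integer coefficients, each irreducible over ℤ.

(11*n−2*p+8)*(14*n+15*p)*(n+p)

Group: n*(154*n²+137*n*p+112*n−30*p²+120*p) + p*(154*n²+137*n*p+112*n−30*p²+120*p); both groups contain (154*n²+137*n*p+112*n−30*p²+120*p), so (n+p) is a factor with cofactor 154*n²+137*n*p+112*n−30*p²+120*p.
The cofactor groups again: 154*n²+137*n*p+112*n−30*p²+120*p = 14*n*(11*n−2*p+8) + 15*p*(11*n−2*p+8); both groups contain (11*n−2*p+8), giving (14*n+15*p)*(11*n−2*p+8).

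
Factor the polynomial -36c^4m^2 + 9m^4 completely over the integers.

Every term has a factor of 9m^2; factoring it out leaves -4c^4 + m^2.
Recognize a difference of squares with the parts m and 2c^2.

-9m^2(2c^2 + m)(2c^2 - m)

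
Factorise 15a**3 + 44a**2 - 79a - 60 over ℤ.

Testing divisors of the constant over divisors of the leading coefficient, a = -4 is a root, giving the factor (a + 4) and quotient 15a**2 - 16a - 15.
The remaining quadratic factors as (3a - 5)(5a + 3).

(3a - 5)(5a + 3)(a + 4)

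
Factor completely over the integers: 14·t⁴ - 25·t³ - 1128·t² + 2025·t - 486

(2·t - 3)·(7·t - 2)·(t + 9)·(t - 9)

Trying the rational-root candidates, t = 9 is a root, so (t - 9) is a factor; dividing leaves 14·t³ + 101·t² - 219·t + 54.
Continuing, t = 3/2 is a root, so (2·t - 3) is a factor; dividing leaves 7·t² + 61·t - 18.
The remaining quadratic factors as (t + 9)(7·t - 2).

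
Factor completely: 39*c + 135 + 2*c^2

Need a pair with product 2·135 = 270 and sum 39: that's 30 and 9.
Split the middle term: 2*c^2 + 30*c + 9*c + 135 = 2*c*(c + 15) + 9*(c + 15).

(2*c + 9)*(c + 15)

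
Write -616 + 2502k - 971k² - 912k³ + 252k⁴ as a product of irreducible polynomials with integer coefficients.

(6k + 11)(6k - 7)(7k - 2)(k - 4)

Testing divisors of the constant over divisors of the leading coefficient, k = 4 is a root, giving the factor (k - 4) and quotient 252k³ + 96k² - 587k + 154.
Next, k = -11/6 is a root, so (6k + 11) divides it; the quotient is 42k² - 61k + 14.
The remaining quadratic factors as (6k - 7)(7k - 2).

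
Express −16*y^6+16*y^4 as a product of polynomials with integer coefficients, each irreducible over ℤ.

Pull out the common factor 16*y^4, leaving −y^2+1.
Recognize a difference of squares with the parts 1 and y.

−16*y^4*(y+1)*(y−1)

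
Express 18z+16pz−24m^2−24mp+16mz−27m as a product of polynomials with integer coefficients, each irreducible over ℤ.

−(3m−2z)(8m+8p+9)

Group: −8m(3m−2z) + (−8p−9)(3m−2z); both groups contain (3m−2z).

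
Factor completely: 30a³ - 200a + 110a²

10a(3a - 4)(a + 5)

Pull out the common factor 10a, then factor the remaining trinomial.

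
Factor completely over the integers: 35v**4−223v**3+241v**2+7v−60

By the rational root theorem, v = −3/7 is a root, so (7v+3) divides it; the quotient is 5v**3−34v**2+49v−20.
Next, v = 5 is a root, so (v−5) divides it; the quotient is 5v**2−9v+4.
The remaining quadratic factors as (5v−4)(v−1).

(5v−4)(7v+3)(v−1)(v−5)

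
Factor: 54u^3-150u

6u(3u+5)(3u-5)

Factor out 6u, leaving 9u^2-25, which is a difference of two squares.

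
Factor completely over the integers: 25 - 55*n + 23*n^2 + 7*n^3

Trying the rational-root candidates, n = 1 is a root, giving the factor (n - 1) and quotient 7*n^2 + 30*n - 25.
The remaining quadratic factors as (n + 5)(7*n - 5).

(7*n - 5)*(n + 5)*(n - 1)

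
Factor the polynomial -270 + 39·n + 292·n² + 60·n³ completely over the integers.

Among the possible rational roots, n = 5/6 is a root, so (6·n - 5) divides it; the quotient is 10·n² + 57·n + 54.
The remaining quadratic factors as (5·n + 6)(2·n + 9).

(2·n + 9)·(5·n + 6)·(6·n - 5)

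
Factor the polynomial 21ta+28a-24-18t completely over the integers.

(3t+4)(7a-6)

Group as (21ta-18t) + (28a-24) = 3t(7a-6) + 4(7a-6).
Both groups share the factor (7a-6).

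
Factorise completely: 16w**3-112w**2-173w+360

Testing divisors of the constant over divisors of the leading coefficient, w = 5/4 is a root, so (4w-5) is a factor; dividing leaves 4w**2-23w-72.
The remaining quadratic factors as (4w+9)(w-8).

(4w+9)(4w-5)(w-8)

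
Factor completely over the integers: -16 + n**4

(n + 2)(n - 2)(n**2 + 4)

Difference of squares twice: with A = n and B = 2, A⁴ − B⁴ = (A² − B²)(A² + B²), and A² − B² factors again.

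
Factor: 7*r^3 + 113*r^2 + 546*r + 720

(7*r + 15)*(r + 6)*(r + 8)

Among the possible rational roots, r = −8 is a root, so (r + 8) divides it; the quotient is 7*r^2 + 57*r + 90.
The remaining quadratic factors as (r + 6)(7*r + 15).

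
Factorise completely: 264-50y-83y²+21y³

Testing divisors of the constant over divisors of the leading coefficient, y = 11/3 is a root, giving the factor (3y-11) and quotient 7y²-2y-24.
The remaining quadratic factors as (7y+12)(y-2).

(3y-11)(7y+12)(y-2)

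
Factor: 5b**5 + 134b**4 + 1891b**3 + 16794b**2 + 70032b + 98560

(5b + 14)(b + 11)(b + 5)(b**2 + 8b + 128)

Testing divisors of the constant over divisors of the leading coefficient, b = -11 is a root, giving the factor (b + 11) and quotient 5b**4 + 79b**3 + 1022b**2 + 5552b + 8960.
Next, b = -5 is a root, giving the factor (b + 5) and quotient 5b**3 + 54b**2 + 752b + 1792.
Then b = -14/5 is a root, giving the factor (5b + 14) and quotient b**2 + 8b + 128.
The quadratic b**2 + 8b + 128 has discriminant -448 < 0 and is irreducible over ℤ.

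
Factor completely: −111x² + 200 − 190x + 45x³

(3x + 5)(3x − 10)(5x − 4)

Trying the rational-root candidates, x = 10/3 is a root, giving the factor (3x − 10) and quotient 15x² + 13x − 20.
The remaining quadratic factors as (3x + 5)(5x − 4).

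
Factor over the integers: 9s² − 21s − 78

Pull out the common factor 3, then factor the remaining trinomial.

3(3s − 13)(s + 2)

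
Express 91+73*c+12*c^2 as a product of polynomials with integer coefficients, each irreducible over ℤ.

Need a pair with product 12·91 = 1092 and sum 73: that's 52 and 21.
Split the middle term: 12*c^2+52*c + 21*c+91 = 4*c*(3*c+13) + 7*(3*c+13).

(3*c+13)*(4*c+7)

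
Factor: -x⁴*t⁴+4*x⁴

-x⁴*(t²+2)*(t²-2)

Every term has a factor of x⁴; factoring it out leaves -t⁴+4.
Recognize a difference of squares with the parts 2 and t².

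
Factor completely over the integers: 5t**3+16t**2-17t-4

By the rational root theorem, t = -1/5 is a root, so (5t+1) divides it; the quotient is t**2+3t-4.
The remaining quadratic factors as (t-1)(t+4).

(5t+1)(t+4)(t-1)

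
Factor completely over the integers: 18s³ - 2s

Every term has a factor of 2s. Then 9s² - 1 = (3s)² − (1)².

2s(3s + 1)(3s - 1)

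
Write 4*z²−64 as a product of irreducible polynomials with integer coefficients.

4*(z+4)*(z−4)

Pull out the common factor 4; z²−16 is a difference of squares.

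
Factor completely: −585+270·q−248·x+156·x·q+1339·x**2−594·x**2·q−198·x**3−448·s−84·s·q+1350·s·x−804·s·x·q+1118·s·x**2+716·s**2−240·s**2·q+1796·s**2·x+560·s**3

Group: 14·s·(40·s**2+134·s·x+14·s+99·x**2−26·x−45) + (−2·x−6·q+13)·(40·s**2+134·s·x+14·s+99·x**2−26·x−45); both groups contain (40·s**2+134·s·x+14·s+99·x**2−26·x−45), so (14·s−2·x−6·q+13) is a factor with cofactor 40·s**2+134·s·x+14·s+99·x**2−26·x−45.
The cofactor groups again: 40·s**2+134·s·x+14·s+99·x**2−26·x−45 = 4·s·(10·s+11·x−9) + (9·x+5)·(10·s+11·x−9); both groups contain (10·s+11·x−9), giving (4·s+9·x+5)·(10·s+11·x−9).

(14·s−2·x−6·q+13)·(10·s+11·x−9)·(4·s+9·x+5)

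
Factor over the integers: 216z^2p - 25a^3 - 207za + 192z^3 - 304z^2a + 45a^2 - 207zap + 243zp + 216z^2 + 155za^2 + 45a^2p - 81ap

Group: 3z(64z^2 - 80za + 72zp + 72z + 25a^2 - 45ap - 45a + 81p) - a(64z^2 - 80za + 72zp + 72z + 25a^2 - 45ap - 45a + 81p); both groups contain (64z^2 - 80za + 72zp + 72z + 25a^2 - 45ap - 45a + 81p), so (3z - a) is a factor with cofactor 64z^2 - 80za + 72zp + 72z + 25a^2 - 45ap - 45a + 81p.
The cofactor groups again: 64z^2 - 80za + 72zp + 72z + 25a^2 - 45ap - 45a + 81p = 8z(8z - 5a + 9) + (-5a + 9p)(8z - 5a + 9); both groups contain (8z - 5a + 9), giving (8z - 5a + 9p)(8z - 5a + 9).

(8z - 5a + 9)(8z - 5a + 9p)(3z - a)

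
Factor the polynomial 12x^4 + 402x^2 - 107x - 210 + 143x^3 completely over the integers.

By the rational root theorem, x = -5 is a root, so (x + 5) is a factor; dividing leaves 12x^3 + 83x^2 - 13x - 42.
Then x = -7 is a root, giving the factor (x + 7) and quotient 12x^2 - x - 6.
The remaining quadratic factors as (4x - 3)(3x + 2).

(3x + 2)(4x - 3)(x + 5)(x + 7)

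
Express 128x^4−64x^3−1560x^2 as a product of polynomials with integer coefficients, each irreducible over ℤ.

8x^2(4x+13)(4x−15)

Pull out the common factor 8x^2, then factor the remaining trinomial.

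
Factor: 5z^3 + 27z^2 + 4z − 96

(5z − 8)(z + 3)(z + 4)

By the rational root theorem, z = −3 is a root, giving the factor (z + 3) and quotient 5z^2 + 12z − 32.
The remaining quadratic factors as (z + 4)(5z − 8).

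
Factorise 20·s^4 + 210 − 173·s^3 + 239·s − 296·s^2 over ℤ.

(4·s + 7)·(5·s + 3)·(s − 1)·(s − 10)

Among the possible rational roots, s = −7/4 is a root, so (4·s + 7) is a factor; dividing leaves 5·s^3 − 52·s^2 + 17·s + 30.
Continuing, s = −3/5 is a root, giving the factor (5·s + 3) and quotient s^2 − 11·s + 10.
The remaining quadratic factors as (s − 10)(s − 1).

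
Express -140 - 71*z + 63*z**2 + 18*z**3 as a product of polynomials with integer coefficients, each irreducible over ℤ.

Testing divisors of the constant over divisors of the leading coefficient, z = 5/3 is a root, giving the factor (3*z - 5) and quotient 6*z**2 + 31*z + 28.
The remaining quadratic factors as (z + 4)(6*z + 7).

(3*z - 5)*(6*z + 7)*(z + 4)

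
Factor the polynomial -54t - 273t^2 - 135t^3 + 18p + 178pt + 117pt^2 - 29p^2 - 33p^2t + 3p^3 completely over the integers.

(3p - 9t - 2)(p - 3t)(p - 5t - 9)

Group: 3p(p^2 - 8pt - 9p + 15t^2 + 27t) + (-9t - 2)(p^2 - 8pt - 9p + 15t^2 + 27t); both groups contain (p^2 - 8pt - 9p + 15t^2 + 27t), so (3p - 9t - 2) is a factor with cofactor p^2 - 8pt - 9p + 15t^2 + 27t.
The cofactor groups again: p^2 - 8pt - 9p + 15t^2 + 27t = p(p - 3t) + (-5t - 9)(p - 3t); both groups contain (p - 3t), giving (p - 5t - 9)(p - 3t).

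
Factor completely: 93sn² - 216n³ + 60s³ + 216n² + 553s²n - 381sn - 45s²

Group: 15s(4s² + 39sn - 3s + 27n² - 27n) - 8n(4s² + 39sn - 3s + 27n² - 27n); both groups contain (4s² + 39sn - 3s + 27n² - 27n), so (15s - 8n) is a factor with cofactor 4s² + 39sn - 3s + 27n² - 27n.
The cofactor groups again: 4s² + 39sn - 3s + 27n² - 27n = 4s(s + 9n) + (3n - 3)(s + 9n); both groups contain (s + 9n), giving (4s + 3n - 3)(s + 9n).

(15s - 8n)(4s + 3n - 3)(s + 9n)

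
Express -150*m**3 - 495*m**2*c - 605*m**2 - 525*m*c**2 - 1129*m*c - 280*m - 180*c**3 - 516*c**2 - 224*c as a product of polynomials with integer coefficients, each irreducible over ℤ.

-(15*m + 15*c + 8)*(2*m + 3*c + 7)*(5*m + 4*c)

Group: 2*m*(-75*m**2 - 135*m*c - 40*m - 60*c**2 - 32*c) + (3*c + 7)*(-75*m**2 - 135*m*c - 40*m - 60*c**2 - 32*c); both groups contain (-75*m**2 - 135*m*c - 40*m - 60*c**2 - 32*c), so (2*m + 3*c + 7) is a factor with cofactor -75*m**2 - 135*m*c - 40*m - 60*c**2 - 32*c.
The cofactor groups again: -75*m**2 - 135*m*c - 40*m - 60*c**2 - 32*c = -5*m*(15*m + 15*c + 8) - 4*c*(15*m + 15*c + 8); both groups contain (15*m + 15*c + 8), giving -(5*m + 4*c)*(15*m + 15*c + 8).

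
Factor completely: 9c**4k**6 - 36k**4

9k**4(c**2k + 2)(c**2k - 2)

Pull out the common factor 9k**4, leaving c**4k**2 - 4.
Recognize a difference of squares with the parts c**2k and 2.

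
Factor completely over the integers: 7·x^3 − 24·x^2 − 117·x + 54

Trying the rational-root candidates, x = 6 is a root, giving the factor (x − 6) and quotient 7·x^2 + 18·x − 9.
The remaining quadratic factors as (x + 3)(7·x − 3).

(7·x − 3)·(x + 3)·(x − 6)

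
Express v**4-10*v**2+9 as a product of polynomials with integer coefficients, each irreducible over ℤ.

(v+1)*(v+3)*(v-1)*(v-3)

Substitute u = v**2 to get a quadratic in u, then factor.
v**2-1 is a difference of squares.
v**2-9 is a difference of squares.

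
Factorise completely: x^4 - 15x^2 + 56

Substitute u = x^2 to get a quadratic in u, then factor.
x^2 - 7 is irreducible over ℤ (7 is not a perfect square).
x^2 - 8 is irreducible over ℤ (8 is not a perfect square).

(x^2 - 7)(x^2 - 8)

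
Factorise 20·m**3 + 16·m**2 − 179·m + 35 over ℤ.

Testing divisors of the constant over divisors of the leading coefficient, m = −7/2 is a root, so (2·m + 7) is a factor; dividing leaves 10·m**2 − 27·m + 5.
The remaining quadratic factors as (5·m − 1)(2·m − 5).

(2·m + 7)·(2·m − 5)·(5·m − 1)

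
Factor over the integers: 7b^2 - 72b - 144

Need a pair with product 7·(-144) = -1008 and sum -72: that's -84 and 12.
Split the middle term: 7b^2 - 84b + 12b - 144 = 7b(b - 12) + 12(b - 12).

(7b + 12)(b - 12)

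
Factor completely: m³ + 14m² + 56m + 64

By the rational root theorem, m = -2 is a root, so (m + 2) divides it; the quotient is m² + 12m + 32.
The remaining quadratic factors as (m + 8)(m + 4).

(m + 2)(m + 4)(m + 8)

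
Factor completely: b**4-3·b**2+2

(b+1)·(b-1)·(b**2-2)

Substitute u = b**2 to get a quadratic in u, then factor.
b**2-2 is irreducible over ℤ (2 is not a perfect square).
b**2-1 is a difference of squares.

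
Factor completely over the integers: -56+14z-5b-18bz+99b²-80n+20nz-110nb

Group: -10n(11b-2z+8) + (9b-7)(11b-2z+8); both groups contain (11b-2z+8).

-(10n-9b+7)(11b-2z+8)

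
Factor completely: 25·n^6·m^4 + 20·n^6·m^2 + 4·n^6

n^6·(5·m^2 + 2)^2

Factor out n^6 first: what remains is 25·m^4 + 20·m^2 + 4.
Recognize a perfect-square trinomial with the parts 2 and 5·m^2.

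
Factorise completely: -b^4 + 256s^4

Write as (16s^2)² − (b^2)², then factor 16s^2 - b^2 once more.

(4s - b)(4s + b)(16s^2 + b^2)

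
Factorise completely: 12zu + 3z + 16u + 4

Group as (12zu + 3z) + (16u + 4) = 3z(4u + 1) + 4(4u + 1).
Both groups share the factor (4u + 1).

(3z + 4)(4u + 1)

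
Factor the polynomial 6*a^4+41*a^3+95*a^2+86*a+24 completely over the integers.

By the rational root theorem, a = -2 is a root, so (a+2) is a factor; dividing leaves 6*a^3+29*a^2+37*a+12.
Next, a = -3 is a root, so (a+3) is a factor; dividing leaves 6*a^2+11*a+4.
The remaining quadratic factors as (2*a+1)(3*a+4).

(2*a+1)*(3*a+4)*(a+2)*(a+3)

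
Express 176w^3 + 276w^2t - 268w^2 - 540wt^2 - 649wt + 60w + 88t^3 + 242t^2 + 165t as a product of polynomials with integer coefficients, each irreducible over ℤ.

(11w - 2t - 3)(4w - 4t - 5)(4w + 11t)

Group: 11w(16w^2 + 28wt - 20w - 44t^2 - 55t) + (-2t - 3)(16w^2 + 28wt - 20w - 44t^2 - 55t); both groups contain (16w^2 + 28wt - 20w - 44t^2 - 55t), so (11w - 2t - 3) is a factor with cofactor 16w^2 + 28wt - 20w - 44t^2 - 55t.
The cofactor groups again: 16w^2 + 28wt - 20w - 44t^2 - 55t = 4w(4w - 4t - 5) + 11t(4w - 4t - 5); both groups contain (4w - 4t - 5), giving (4w + 11t)(4w - 4t - 5).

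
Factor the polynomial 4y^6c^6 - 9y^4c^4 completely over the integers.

Factor out y^4c^4 first: what remains is 4y^2c^2 - 9.
Recognize a difference of squares with the parts 2yc and 3.

c^4y^4(2yc + 3)(2yc - 3)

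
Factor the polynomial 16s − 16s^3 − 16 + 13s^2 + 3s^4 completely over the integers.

Trying the rational-root candidates, s = 4/3 is a root, giving the factor (3s − 4) and quotient s^3 − 4s^2 − s + 4.
Next, s = −1 is a root, so (s + 1) is a factor; dividing leaves s^2 − 5s + 4.
The remaining quadratic factors as (s − 1)(s − 4).

(3s − 4)(s + 1)(s − 1)(s − 4)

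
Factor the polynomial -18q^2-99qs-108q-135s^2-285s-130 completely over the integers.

Group: -6q(3q+9s+13) + (-15s-10)(3q+9s+13); both groups contain (3q+9s+13).

-(3q+9s+13)(6q+15s+10)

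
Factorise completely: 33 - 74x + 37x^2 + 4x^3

(4x - 3)(x + 11)(x - 1)

By the rational root theorem, x = 1 is a root, so (x - 1) divides it; the quotient is 4x^2 + 41x - 33.
The remaining quadratic factors as (4x - 3)(x + 11).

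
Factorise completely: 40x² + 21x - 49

Need a pair with product 40·(-49) = -1960 and sum 21: that's 56 and -35.
Split the middle term: 40x² + 56x - 35x - 49 = 8x(5x + 7) - 7(5x + 7).

(5x + 7)(8x - 7)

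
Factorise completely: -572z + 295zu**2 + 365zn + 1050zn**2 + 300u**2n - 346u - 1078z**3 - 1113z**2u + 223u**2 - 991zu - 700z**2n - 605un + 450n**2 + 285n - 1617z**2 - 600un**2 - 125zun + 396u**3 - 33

-(14z + 11u - 10n + 1)(7z - 4u + 3)(11z + 9u + 15n + 11)

Group: 11z(-98z**2 - 21zu + 70zn - 49z + 44u**2 - 40un - 29u + 30n - 3) + (9u + 15n + 11)(-98z**2 - 21zu + 70zn - 49z + 44u**2 - 40un - 29u + 30n - 3); both groups contain (-98z**2 - 21zu + 70zn - 49z + 44u**2 - 40un - 29u + 30n - 3), so (11z + 9u + 15n + 11) is a factor with cofactor -98z**2 - 21zu + 70zn - 49z + 44u**2 - 40un - 29u + 30n - 3.
The cofactor groups again: -98z**2 - 21zu + 70zn - 49z + 44u**2 - 40un - 29u + 30n - 3 = -14z(7z - 4u + 3) + (-11u + 10n - 1)(7z - 4u + 3); both groups contain (7z - 4u + 3), giving -(14z + 11u - 10n + 1)(7z - 4u + 3).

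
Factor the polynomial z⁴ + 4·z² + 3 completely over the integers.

(z² + 1)·(z² + 3)

Substitute u = z² to get a quadratic in u, then factor.
z² + 1 is irreducible over ℤ (sum of squares).
z² + 3 is irreducible over ℤ (always positive, so no real roots).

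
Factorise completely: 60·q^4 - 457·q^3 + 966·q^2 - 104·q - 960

(3·q - 8)·(4·q - 15)·(5·q + 4)·(q - 2)

Among the possible rational roots, q = -4/5 is a root, so (5·q + 4) is a factor; dividing leaves 12·q^3 - 101·q^2 + 274·q - 240.
Then q = 8/3 is a root, so (3·q - 8) divides it; the quotient is 4·q^2 - 23·q + 30.
The remaining quadratic factors as (4·q - 15)(q - 2).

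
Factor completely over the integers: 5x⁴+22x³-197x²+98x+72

(5x+2)(x+9)(x-1)(x-4)

Among the possible rational roots, x = -9 is a root, giving the factor (x+9) and quotient 5x³-23x²+10x+8.
Then x = -2/5 is a root, giving the factor (5x+2) and quotient x²-5x+4.
The remaining quadratic factors as (x-4)(x-1).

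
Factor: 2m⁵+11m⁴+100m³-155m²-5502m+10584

(2m-9)(m+7)(m-2)(m²+5m+84)

Trying the rational-root candidates, m = 9/2 is a root, so (2m-9) is a factor; dividing leaves m⁴+10m³+95m²+350m-1176.
Next, m = -7 is a root, giving the factor (m+7) and quotient m³+3m²+74m-168.
Then m = 2 is a root, giving the factor (m-2) and quotient m²+5m+84.
The quadratic m²+5m+84 has discriminant -311 < 0 and is irreducible over ℤ.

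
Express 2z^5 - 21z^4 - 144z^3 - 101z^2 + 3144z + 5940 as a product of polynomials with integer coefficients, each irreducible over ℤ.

(2z - 9)(z + 2)(z - 15)(z^2 + 7z + 22)

Trying the rational-root candidates, z = -2 is a root, giving the factor (z + 2) and quotient 2z^4 - 25z^3 - 94z^2 + 87z + 2970.
Then z = 15 is a root, so (z - 15) is a factor; dividing leaves 2z^3 + 5z^2 - 19z - 198.
Then z = 9/2 is a root, so (2z - 9) is a factor; dividing leaves z^2 + 7z + 22.
The quadratic z^2 + 7z + 22 has discriminant -39 < 0 and is irreducible over ℤ.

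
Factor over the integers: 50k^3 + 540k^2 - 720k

10k(5k - 6)(k + 12)

Pull out the common factor 10k, then factor the remaining trinomial.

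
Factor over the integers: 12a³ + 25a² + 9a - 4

(3a + 4)(4a - 1)(a + 1)

By the rational root theorem, a = -1 is a root, so (a + 1) divides it; the quotient is 12a² + 13a - 4.
The remaining quadratic factors as (4a - 1)(3a + 4).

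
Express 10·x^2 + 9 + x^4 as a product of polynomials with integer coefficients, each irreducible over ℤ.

Substitute u = x^2 to get a quadratic in u, then factor.
x^2 + 1 is irreducible over ℤ (sum of squares).
x^2 + 9 is irreducible over ℤ (sum of squares).

(x^2 + 1)·(x^2 + 9)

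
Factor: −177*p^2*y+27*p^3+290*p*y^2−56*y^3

Group: p*(27*p^2−69*p*y+14*y^2) − 4*y*(27*p^2−69*p*y+14*y^2); both groups contain (27*p^2−69*p*y+14*y^2), so (p−4*y) is a factor with cofactor 27*p^2−69*p*y+14*y^2.
The cofactor groups again: 27*p^2−69*p*y+14*y^2 = 3*p*(9*p−2*y) − 7*y*(9*p−2*y); both groups contain (9*p−2*y), giving (3*p−7*y)*(9*p−2*y).

(3*p−7*y)*(9*p−2*y)*(p−4*y)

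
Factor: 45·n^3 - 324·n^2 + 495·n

Pull out the common factor 9·n, then factor the remaining trinomial.

9·n·(5·n - 11)·(n - 5)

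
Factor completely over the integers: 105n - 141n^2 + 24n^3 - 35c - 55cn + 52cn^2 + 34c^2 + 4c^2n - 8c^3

Group: 4c(-2c^2 + 5cn + 5c + 3n^2 - 15n) + (8n - 7)(-2c^2 + 5cn + 5c + 3n^2 - 15n); both groups contain (-2c^2 + 5cn + 5c + 3n^2 - 15n), so (4c + 8n - 7) is a factor with cofactor -2c^2 + 5cn + 5c + 3n^2 - 15n.
The cofactor groups again: -2c^2 + 5cn + 5c + 3n^2 - 15n = -2c(c - 3n) + (-n + 5)(c - 3n); both groups contain (c - 3n), giving -(2c + n - 5)(c - 3n).

-(2c + n - 5)(4c + 8n - 7)(c - 3n)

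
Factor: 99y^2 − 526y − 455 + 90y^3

(3y − 7)(5y + 13)(6y + 5)

Testing divisors of the constant over divisors of the leading coefficient, y = 7/3 is a root, so (3y − 7) is a factor; dividing leaves 30y^2 + 103y + 65.
The remaining quadratic factors as (6y + 5)(5y + 13).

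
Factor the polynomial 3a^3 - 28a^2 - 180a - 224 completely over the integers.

Testing divisors of the constant over divisors of the leading coefficient, a = -2 is a root, so (a + 2) divides it; the quotient is 3a^2 - 34a - 112.
The remaining quadratic factors as (a - 14)(3a + 8).

(3a + 8)(a + 2)(a - 14)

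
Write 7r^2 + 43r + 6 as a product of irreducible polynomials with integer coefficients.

Need a pair with product 7·6 = 42 and sum 43: that's 1 and 42.
Split the middle term: 7r^2 + r + 42r + 6 = r(7r + 1) + 6(7r + 1).

(7r + 1)(r + 6)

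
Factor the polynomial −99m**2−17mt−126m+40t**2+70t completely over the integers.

−(11m+8t+14)(9m−5t)

Group: −9m(11m+8t+14) + 5t(11m+8t+14); both groups contain (11m+8t+14).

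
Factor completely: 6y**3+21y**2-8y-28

(2y+7)(3y**2-4)

Group as (6y**3-8y) + (21y**2-28) = 2y(3y**2-4) + 7(3y**2-4).
Both groups share the factor (3y**2-4).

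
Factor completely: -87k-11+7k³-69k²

Testing divisors of the constant over divisors of the leading coefficient, k = 11 is a root, giving the factor (k-11) and quotient 7k²+8k+1.
The remaining quadratic factors as (7k+1)(k+1).

(7k+1)(k+1)(k-11)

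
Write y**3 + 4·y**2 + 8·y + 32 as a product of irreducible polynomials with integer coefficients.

(y + 4)·(y**2 + 8)

Group as (y**3 + 8·y) + (4·y**2 + 32) = y·(y**2 + 8) + 4·(y**2 + 8).
Both groups share the factor (y**2 + 8).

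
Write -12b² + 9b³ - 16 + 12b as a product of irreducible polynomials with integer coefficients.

(3b - 4)(3b² + 4)

Group as (9b³ + 12b) + (-12b² - 16) = 3b(3b² + 4) - 4(3b² + 4).
Both groups share the factor (3b² + 4).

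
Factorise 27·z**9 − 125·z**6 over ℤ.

Pull out the common factor z**6, leaving 27·z**3 − 125.
Recognize a difference of cubes with the parts 3·z and 5.

z**6·(3·z − 5)·(9·z**2 + 15·z + 25)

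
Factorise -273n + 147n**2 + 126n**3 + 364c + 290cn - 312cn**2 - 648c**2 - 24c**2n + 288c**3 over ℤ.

(12c - 6n - 13)(4c - 3n)(6c + 7n - 7)

Group: 4c(72c**2 + 48cn - 162c - 42n**2 - 49n + 91) - 3n(72c**2 + 48cn - 162c - 42n**2 - 49n + 91); both groups contain (72c**2 + 48cn - 162c - 42n**2 - 49n + 91), so (4c - 3n) is a factor with cofactor 72c**2 + 48cn - 162c - 42n**2 - 49n + 91.
The cofactor groups again: 72c**2 + 48cn - 162c - 42n**2 - 49n + 91 = 12c(6c + 7n - 7) + (-6n - 13)(6c + 7n - 7); both groups contain (6c + 7n - 7), giving (12c - 6n - 13)(6c + 7n - 7).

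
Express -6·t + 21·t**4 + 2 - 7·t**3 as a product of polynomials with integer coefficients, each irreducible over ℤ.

Group as (21·t**4 - 6·t) + (-7·t**3 + 2) = 3·t·(7·t**3 - 2) - (7·t**3 - 2).
Both groups share the factor (7·t**3 - 2).

(3·t - 1)·(7·t**3 - 2)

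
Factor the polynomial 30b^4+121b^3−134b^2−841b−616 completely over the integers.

Trying the rational-root candidates, b = −7/2 is a root, so (2b+7) divides it; the quotient is 15b^3+8b^2−95b−88.
Then b = 8/3 is a root, giving the factor (3b−8) and quotient 5b^2+16b+11.
The remaining quadratic factors as (b+1)(5b+11).

(2b+7)(3b−8)(5b+11)(b+1)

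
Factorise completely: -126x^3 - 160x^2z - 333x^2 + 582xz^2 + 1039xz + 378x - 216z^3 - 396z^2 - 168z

Group: 2x(-63x^2 + 109xz + 54x - 36z^2 - 24z) + (6z + 7)(-63x^2 + 109xz + 54x - 36z^2 - 24z); both groups contain (-63x^2 + 109xz + 54x - 36z^2 - 24z), so (2x + 6z + 7) is a factor with cofactor -63x^2 + 109xz + 54x - 36z^2 - 24z.
The cofactor groups again: -63x^2 + 109xz + 54x - 36z^2 - 24z = -9x(7x - 9z - 6) + 4z(7x - 9z - 6); both groups contain (7x - 9z - 6), giving -(9x - 4z)(7x - 9z - 6).

-(2x + 6z + 7)(7x - 9z - 6)(9x - 4z)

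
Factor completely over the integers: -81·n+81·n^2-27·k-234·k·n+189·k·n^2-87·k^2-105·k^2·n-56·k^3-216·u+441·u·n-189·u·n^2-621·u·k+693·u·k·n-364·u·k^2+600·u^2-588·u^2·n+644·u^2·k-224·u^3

-(7·u-7·k-3)·(4·u-8·k+9·n-9)·(8·u+k+3·n)

Group: 4·u·(-56·u^2+49·u·k-21·u·n+24·u+7·k^2+21·k·n+3·k+9·n) + (-8·k+9·n-9)·(-56·u^2+49·u·k-21·u·n+24·u+7·k^2+21·k·n+3·k+9·n); both groups contain (-56·u^2+49·u·k-21·u·n+24·u+7·k^2+21·k·n+3·k+9·n), so (4·u-8·k+9·n-9) is a factor with cofactor -56·u^2+49·u·k-21·u·n+24·u+7·k^2+21·k·n+3·k+9·n.
The cofactor groups again: -56·u^2+49·u·k-21·u·n+24·u+7·k^2+21·k·n+3·k+9·n = -8·u·(7·u-7·k-3) + (-k-3·n)·(7·u-7·k-3); both groups contain (7·u-7·k-3), giving -(8·u+k+3·n)·(7·u-7·k-3).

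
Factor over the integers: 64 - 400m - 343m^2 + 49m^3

(7m + 8)(7m - 1)(m - 8)

Testing divisors of the constant over divisors of the leading coefficient, m = -8/7 is a root, so (7m + 8) divides it; the quotient is 7m^2 - 57m + 8.
The remaining quadratic factors as (m - 8)(7m - 1).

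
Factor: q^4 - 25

Substitute u = q^2 to get a quadratic in u, then factor.
q^2 + 5 is irreducible over ℤ (always positive, so no real roots).
q^2 - 5 is irreducible over ℤ (5 is not a perfect square).

(q^2 + 5)(q^2 - 5)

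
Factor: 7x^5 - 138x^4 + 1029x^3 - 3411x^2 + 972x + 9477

(7x + 9)(x - 3)(x - 9)(x^2 - 9x + 39)

By the rational root theorem, x = 9 is a root, so (x - 9) is a factor; dividing leaves 7x^4 - 75x^3 + 354x^2 - 225x - 1053.
Next, x = 3 is a root, so (x - 3) is a factor; dividing leaves 7x^3 - 54x^2 + 192x + 351.
Next, x = -9/7 is a root, so (7x + 9) is a factor; dividing leaves x^2 - 9x + 39.
The quadratic x^2 - 9x + 39 has discriminant -75 < 0 and is irreducible over ℤ.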